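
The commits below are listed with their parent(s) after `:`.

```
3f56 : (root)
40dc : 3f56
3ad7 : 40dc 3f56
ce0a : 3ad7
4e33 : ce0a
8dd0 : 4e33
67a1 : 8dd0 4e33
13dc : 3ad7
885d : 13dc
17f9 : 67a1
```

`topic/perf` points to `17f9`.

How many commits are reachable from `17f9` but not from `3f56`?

7

Reachable from 17f9: {17f9, 3ad7, 3f56, 40dc, 4e33, 67a1, 8dd0, ce0a}.
Reachable from 3f56: {3f56}.
In 17f9's history but not 3f56's: {17f9, 3ad7, 40dc, 4e33, 67a1, 8dd0, ce0a} — 7 commits.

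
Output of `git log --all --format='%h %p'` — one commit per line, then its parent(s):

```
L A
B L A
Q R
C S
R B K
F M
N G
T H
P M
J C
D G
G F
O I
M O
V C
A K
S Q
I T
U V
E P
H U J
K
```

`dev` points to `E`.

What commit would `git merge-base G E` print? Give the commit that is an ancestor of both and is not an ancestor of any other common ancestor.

M

Ancestors of G: {A, B, C, F, G, H, I, J, K, L, M, O, Q, R, S, T, U, V}.
Ancestors of E: {A, B, C, E, H, I, J, K, L, M, O, P, Q, R, S, T, U, V}.
Common ancestors: {A, B, C, H, I, J, K, L, M, O, Q, R, S, T, U, V}.
Among these, M is not an ancestor of any other common ancestor — it is the merge base.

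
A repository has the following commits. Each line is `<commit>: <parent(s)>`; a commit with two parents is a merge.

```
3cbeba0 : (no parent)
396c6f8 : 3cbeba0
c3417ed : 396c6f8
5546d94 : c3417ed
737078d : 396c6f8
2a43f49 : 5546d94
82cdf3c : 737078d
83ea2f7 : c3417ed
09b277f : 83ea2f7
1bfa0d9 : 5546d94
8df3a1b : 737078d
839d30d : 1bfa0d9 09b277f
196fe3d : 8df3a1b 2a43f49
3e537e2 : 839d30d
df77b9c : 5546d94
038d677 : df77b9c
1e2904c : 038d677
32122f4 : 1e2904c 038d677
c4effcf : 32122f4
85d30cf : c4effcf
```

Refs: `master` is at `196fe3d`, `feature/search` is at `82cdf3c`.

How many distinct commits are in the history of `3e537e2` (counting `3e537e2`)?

Walking parent pointers from 3e537e2: reachable set = {09b277f, 1bfa0d9, 396c6f8, 3cbeba0, 3e537e2, 5546d94, 839d30d, 83ea2f7, c3417ed}.
That is 9 commits.

9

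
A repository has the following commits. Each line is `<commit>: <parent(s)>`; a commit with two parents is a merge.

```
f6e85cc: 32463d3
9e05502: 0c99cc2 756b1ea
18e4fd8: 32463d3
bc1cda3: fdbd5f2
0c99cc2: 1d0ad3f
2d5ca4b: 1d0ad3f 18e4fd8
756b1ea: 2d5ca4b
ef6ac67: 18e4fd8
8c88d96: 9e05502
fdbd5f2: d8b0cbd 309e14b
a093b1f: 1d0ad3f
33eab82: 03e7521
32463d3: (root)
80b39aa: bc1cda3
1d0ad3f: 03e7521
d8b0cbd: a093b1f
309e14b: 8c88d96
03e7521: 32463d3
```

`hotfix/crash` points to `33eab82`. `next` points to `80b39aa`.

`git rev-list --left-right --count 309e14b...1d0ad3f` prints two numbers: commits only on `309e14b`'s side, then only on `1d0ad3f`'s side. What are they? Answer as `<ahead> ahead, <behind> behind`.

Reachable from 309e14b: {03e7521, 0c99cc2, 18e4fd8, 1d0ad3f, 2d5ca4b, 309e14b, 32463d3, 756b1ea, 8c88d96, 9e05502}.
Reachable from 1d0ad3f: {03e7521, 1d0ad3f, 32463d3}.
Only in 309e14b's history (ahead): {0c99cc2, 18e4fd8, 2d5ca4b, 309e14b, 756b1ea, 8c88d96, 9e05502} — 7.
Only in 1d0ad3f's history (behind): {} — 0.

7 ahead, 0 behind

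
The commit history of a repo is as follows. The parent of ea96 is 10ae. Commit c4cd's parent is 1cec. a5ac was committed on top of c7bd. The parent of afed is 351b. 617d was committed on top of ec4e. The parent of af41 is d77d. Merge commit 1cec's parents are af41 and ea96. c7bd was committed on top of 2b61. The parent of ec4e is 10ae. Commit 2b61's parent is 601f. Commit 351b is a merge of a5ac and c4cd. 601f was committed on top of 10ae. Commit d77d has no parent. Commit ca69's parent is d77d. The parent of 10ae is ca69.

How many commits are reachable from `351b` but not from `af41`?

10

Reachable from 351b: {10ae, 1cec, 2b61, 351b, 601f, a5ac, af41, c4cd, c7bd, ca69, d77d, ea96}.
Reachable from af41: {af41, d77d}.
In 351b's history but not af41's: {10ae, 1cec, 2b61, 351b, 601f, a5ac, c4cd, c7bd, ca69, ea96} — 10 commits.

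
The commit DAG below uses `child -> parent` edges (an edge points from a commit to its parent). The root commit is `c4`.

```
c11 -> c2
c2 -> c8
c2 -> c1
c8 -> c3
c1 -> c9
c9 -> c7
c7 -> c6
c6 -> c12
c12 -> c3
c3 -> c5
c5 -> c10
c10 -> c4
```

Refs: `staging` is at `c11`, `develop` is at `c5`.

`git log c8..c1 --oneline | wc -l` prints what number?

5

Reachable from c1: {c1, c10, c12, c3, c4, c5, c6, c7, c9}.
Reachable from c8: {c10, c3, c4, c5, c8}.
In c1's history but not c8's: {c1, c12, c6, c7, c9} — 5 commits.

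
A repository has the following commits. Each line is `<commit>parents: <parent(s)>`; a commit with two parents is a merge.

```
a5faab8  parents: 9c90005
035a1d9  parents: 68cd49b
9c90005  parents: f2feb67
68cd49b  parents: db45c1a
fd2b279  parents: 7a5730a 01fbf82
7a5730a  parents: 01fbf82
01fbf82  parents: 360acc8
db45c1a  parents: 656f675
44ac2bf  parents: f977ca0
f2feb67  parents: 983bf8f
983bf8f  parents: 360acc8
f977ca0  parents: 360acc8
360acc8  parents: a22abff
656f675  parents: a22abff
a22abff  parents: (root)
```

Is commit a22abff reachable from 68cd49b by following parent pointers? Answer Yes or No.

Ancestors of 68cd49b (commits reachable by following parents): {656f675, 68cd49b, a22abff, db45c1a}.
a22abff is in that set, so it is an ancestor of 68cd49b.

Yes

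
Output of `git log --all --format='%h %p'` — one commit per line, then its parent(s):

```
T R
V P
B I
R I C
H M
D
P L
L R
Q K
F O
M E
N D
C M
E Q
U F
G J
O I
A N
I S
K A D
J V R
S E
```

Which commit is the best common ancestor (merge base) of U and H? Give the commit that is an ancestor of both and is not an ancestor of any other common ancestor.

E

Ancestors of U: {A, D, E, F, I, K, N, O, Q, S, U}.
Ancestors of H: {A, D, E, H, K, M, N, Q}.
Common ancestors: {A, D, E, K, N, Q}.
Among these, E is not an ancestor of any other common ancestor — it is the merge base.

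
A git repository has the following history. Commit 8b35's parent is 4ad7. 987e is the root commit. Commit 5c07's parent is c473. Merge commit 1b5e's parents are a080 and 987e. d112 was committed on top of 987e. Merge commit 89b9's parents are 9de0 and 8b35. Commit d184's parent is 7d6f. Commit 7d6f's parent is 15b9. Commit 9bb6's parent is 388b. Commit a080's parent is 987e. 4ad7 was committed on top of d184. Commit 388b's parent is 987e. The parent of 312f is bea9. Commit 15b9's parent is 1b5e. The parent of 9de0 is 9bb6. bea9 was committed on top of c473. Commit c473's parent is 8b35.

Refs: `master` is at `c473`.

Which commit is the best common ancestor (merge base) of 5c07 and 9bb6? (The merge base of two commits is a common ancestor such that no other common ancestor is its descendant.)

987e

Ancestors of 5c07: {15b9, 1b5e, 4ad7, 5c07, 7d6f, 8b35, 987e, a080, c473, d184}.
Ancestors of 9bb6: {388b, 987e, 9bb6}.
Common ancestors: {987e}.
The only common ancestor is 987e, so it is the merge base.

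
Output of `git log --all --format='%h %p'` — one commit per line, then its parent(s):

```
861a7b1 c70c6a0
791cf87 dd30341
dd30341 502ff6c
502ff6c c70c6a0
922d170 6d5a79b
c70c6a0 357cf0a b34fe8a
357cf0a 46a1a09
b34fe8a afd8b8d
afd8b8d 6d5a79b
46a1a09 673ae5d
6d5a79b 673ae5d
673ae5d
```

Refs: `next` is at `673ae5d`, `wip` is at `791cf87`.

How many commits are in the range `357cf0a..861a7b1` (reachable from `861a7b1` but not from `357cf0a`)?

Reachable from 861a7b1: {357cf0a, 46a1a09, 673ae5d, 6d5a79b, 861a7b1, afd8b8d, b34fe8a, c70c6a0}.
Reachable from 357cf0a: {357cf0a, 46a1a09, 673ae5d}.
In 861a7b1's history but not 357cf0a's: {6d5a79b, 861a7b1, afd8b8d, b34fe8a, c70c6a0} — 5 commits.

5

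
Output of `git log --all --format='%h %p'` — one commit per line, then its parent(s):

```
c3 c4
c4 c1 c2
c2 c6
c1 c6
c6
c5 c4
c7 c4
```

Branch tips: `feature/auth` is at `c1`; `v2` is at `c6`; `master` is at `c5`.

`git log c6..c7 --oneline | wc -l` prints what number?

Reachable from c7: {c1, c2, c4, c6, c7}.
Reachable from c6: {c6}.
In c7's history but not c6's: {c1, c2, c4, c7} — 4 commits.

4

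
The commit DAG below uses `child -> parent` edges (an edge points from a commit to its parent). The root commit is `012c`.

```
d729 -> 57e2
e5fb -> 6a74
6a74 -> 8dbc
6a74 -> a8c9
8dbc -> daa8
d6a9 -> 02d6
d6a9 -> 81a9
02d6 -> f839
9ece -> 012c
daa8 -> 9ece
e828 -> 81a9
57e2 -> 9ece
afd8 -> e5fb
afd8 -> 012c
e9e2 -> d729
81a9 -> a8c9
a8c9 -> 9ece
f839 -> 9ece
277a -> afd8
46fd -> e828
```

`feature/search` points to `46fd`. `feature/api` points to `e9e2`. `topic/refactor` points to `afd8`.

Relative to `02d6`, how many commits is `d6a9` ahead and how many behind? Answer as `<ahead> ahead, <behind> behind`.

3 ahead, 0 behind

Reachable from d6a9: {012c, 02d6, 81a9, 9ece, a8c9, d6a9, f839}.
Reachable from 02d6: {012c, 02d6, 9ece, f839}.
Only in d6a9's history (ahead): {81a9, a8c9, d6a9} — 3.
Only in 02d6's history (behind): {} — 0.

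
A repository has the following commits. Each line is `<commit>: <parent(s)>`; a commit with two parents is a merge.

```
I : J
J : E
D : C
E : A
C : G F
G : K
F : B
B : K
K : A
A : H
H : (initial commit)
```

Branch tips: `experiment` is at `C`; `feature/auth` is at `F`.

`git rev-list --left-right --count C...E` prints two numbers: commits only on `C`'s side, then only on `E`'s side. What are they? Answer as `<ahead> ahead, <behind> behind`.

Reachable from C: {A, B, C, F, G, H, K}.
Reachable from E: {A, E, H}.
Only in C's history (ahead): {B, C, F, G, K} — 5.
Only in E's history (behind): {E} — 1.

5 ahead, 1 behind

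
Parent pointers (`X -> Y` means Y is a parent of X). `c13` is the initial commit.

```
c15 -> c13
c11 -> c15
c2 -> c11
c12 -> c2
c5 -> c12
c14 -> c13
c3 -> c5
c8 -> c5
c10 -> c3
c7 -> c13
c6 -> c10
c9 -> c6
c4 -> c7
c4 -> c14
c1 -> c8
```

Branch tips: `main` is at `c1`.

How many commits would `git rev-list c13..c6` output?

Reachable from c6: {c10, c11, c12, c13, c15, c2, c3, c5, c6}.
Reachable from c13: {c13}.
In c6's history but not c13's: {c10, c11, c12, c15, c2, c3, c5, c6} — 8 commits.

8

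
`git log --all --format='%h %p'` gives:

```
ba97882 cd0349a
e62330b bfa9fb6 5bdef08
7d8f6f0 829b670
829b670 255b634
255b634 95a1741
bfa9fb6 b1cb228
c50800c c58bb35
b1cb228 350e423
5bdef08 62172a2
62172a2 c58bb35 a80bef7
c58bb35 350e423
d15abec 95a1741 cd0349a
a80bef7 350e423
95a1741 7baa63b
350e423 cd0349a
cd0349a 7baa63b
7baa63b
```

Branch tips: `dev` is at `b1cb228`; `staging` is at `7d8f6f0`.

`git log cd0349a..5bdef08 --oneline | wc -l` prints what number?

Reachable from 5bdef08: {350e423, 5bdef08, 62172a2, 7baa63b, a80bef7, c58bb35, cd0349a}.
Reachable from cd0349a: {7baa63b, cd0349a}.
In 5bdef08's history but not cd0349a's: {350e423, 5bdef08, 62172a2, a80bef7, c58bb35} — 5 commits.

5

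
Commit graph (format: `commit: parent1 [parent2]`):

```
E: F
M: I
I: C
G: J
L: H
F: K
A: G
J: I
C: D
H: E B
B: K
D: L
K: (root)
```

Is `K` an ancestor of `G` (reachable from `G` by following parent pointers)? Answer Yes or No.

Ancestors of G (commits reachable by following parents): {B, C, D, E, F, G, H, I, J, K, L}.
K is in that set, so it is an ancestor of G.

Yes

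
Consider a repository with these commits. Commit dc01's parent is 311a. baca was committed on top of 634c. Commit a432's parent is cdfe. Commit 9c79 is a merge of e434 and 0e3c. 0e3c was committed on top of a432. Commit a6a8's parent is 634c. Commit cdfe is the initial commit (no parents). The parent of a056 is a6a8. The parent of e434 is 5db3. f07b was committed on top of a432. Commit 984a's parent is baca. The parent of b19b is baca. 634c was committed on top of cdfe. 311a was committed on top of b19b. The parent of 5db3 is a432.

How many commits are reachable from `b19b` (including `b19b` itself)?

Walking parent pointers from b19b: reachable set = {634c, b19b, baca, cdfe}.
That is 4 commits.

4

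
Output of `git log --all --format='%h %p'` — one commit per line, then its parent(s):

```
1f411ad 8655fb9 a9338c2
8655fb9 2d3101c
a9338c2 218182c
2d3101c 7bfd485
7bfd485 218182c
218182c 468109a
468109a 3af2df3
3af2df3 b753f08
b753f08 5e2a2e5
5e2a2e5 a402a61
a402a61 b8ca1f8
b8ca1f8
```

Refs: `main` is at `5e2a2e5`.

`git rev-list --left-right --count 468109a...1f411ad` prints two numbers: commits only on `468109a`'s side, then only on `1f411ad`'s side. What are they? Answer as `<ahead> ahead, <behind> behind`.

0 ahead, 6 behind

Reachable from 468109a: {3af2df3, 468109a, 5e2a2e5, a402a61, b753f08, b8ca1f8}.
Reachable from 1f411ad: {1f411ad, 218182c, 2d3101c, 3af2df3, 468109a, 5e2a2e5, 7bfd485, 8655fb9, a402a61, a9338c2, b753f08, b8ca1f8}.
Only in 468109a's history (ahead): {} — 0.
Only in 1f411ad's history (behind): {1f411ad, 218182c, 2d3101c, 7bfd485, 8655fb9, a9338c2} — 6.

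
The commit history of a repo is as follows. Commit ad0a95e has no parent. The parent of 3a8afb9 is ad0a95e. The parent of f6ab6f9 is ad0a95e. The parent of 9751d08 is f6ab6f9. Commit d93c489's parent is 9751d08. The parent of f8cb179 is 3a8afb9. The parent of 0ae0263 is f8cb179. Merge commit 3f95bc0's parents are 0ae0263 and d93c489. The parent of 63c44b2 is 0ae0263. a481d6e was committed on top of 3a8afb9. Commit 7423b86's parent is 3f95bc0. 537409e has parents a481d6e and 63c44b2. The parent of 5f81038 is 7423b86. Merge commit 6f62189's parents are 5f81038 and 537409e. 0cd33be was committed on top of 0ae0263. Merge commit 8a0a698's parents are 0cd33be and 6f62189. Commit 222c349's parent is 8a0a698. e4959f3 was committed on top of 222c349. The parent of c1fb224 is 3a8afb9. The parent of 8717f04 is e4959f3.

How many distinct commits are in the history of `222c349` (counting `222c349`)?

17

Walking parent pointers from 222c349: reachable set = {0ae0263, 0cd33be, 222c349, 3a8afb9, 3f95bc0, 537409e, 5f81038, 63c44b2, 6f62189, 7423b86, 8a0a698, 9751d08, a481d6e, ad0a95e, d93c489, f6ab6f9, f8cb179}.
That is 17 commits.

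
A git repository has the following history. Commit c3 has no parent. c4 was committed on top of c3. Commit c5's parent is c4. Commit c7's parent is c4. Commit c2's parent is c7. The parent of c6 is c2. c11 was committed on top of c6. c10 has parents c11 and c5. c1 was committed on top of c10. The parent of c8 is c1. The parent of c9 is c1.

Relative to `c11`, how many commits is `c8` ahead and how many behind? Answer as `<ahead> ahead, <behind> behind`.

4 ahead, 0 behind

Reachable from c8: {c1, c10, c11, c2, c3, c4, c5, c6, c7, c8}.
Reachable from c11: {c11, c2, c3, c4, c6, c7}.
Only in c8's history (ahead): {c1, c10, c5, c8} — 4.
Only in c11's history (behind): {} — 0.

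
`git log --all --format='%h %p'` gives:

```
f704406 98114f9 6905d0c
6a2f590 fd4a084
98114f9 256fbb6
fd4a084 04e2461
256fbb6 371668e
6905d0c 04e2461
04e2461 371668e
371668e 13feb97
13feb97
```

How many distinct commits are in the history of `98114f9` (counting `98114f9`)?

Walking parent pointers from 98114f9: reachable set = {13feb97, 256fbb6, 371668e, 98114f9}.
That is 4 commits.

4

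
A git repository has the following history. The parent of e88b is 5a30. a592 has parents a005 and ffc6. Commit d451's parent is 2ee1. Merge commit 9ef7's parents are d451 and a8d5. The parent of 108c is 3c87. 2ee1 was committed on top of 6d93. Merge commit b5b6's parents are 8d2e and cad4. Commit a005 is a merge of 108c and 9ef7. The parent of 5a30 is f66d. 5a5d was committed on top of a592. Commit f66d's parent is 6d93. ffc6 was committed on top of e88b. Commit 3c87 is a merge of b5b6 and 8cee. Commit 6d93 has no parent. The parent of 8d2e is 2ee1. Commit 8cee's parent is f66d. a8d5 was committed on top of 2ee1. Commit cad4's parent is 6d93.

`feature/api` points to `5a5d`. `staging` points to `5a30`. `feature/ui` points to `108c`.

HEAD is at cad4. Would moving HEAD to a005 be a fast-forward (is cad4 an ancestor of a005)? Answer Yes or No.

A fast-forward from cad4 to a005 is possible iff cad4 is an ancestor of a005.
Ancestors of a005: {108c, 2ee1, 3c87, 6d93, 8cee, 8d2e, 9ef7, a005, a8d5, b5b6, cad4, d451, f66d}.
cad4 is among them, so fast-forward is possible.

Yes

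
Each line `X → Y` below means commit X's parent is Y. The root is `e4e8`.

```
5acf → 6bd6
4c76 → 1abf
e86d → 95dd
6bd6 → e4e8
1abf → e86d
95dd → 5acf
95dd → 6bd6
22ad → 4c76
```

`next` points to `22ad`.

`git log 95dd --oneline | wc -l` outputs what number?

Walking parent pointers from 95dd: reachable set = {5acf, 6bd6, 95dd, e4e8}.
That is 4 commits.

4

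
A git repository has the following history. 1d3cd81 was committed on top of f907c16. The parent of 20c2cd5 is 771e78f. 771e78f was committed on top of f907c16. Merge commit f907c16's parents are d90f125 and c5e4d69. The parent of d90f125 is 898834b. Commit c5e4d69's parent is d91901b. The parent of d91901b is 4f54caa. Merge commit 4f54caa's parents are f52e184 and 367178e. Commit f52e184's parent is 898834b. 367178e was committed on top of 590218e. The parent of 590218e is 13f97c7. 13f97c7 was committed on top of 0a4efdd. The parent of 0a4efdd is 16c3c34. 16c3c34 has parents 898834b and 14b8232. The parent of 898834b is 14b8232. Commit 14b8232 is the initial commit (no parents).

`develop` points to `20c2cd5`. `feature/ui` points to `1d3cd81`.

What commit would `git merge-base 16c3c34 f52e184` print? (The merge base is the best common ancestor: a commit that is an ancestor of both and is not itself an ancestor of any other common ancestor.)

898834b

Ancestors of 16c3c34: {14b8232, 16c3c34, 898834b}.
Ancestors of f52e184: {14b8232, 898834b, f52e184}.
Common ancestors: {14b8232, 898834b}.
Among these, 898834b is not an ancestor of any other common ancestor — it is the merge base.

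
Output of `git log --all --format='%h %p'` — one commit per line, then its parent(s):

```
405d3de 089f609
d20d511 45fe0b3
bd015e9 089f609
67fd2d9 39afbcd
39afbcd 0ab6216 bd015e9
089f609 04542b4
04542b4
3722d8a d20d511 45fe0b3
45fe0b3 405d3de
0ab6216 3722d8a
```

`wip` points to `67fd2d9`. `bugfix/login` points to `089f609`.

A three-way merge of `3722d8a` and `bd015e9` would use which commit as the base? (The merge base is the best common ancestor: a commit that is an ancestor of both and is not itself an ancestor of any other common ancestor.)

089f609

Ancestors of 3722d8a: {04542b4, 089f609, 3722d8a, 405d3de, 45fe0b3, d20d511}.
Ancestors of bd015e9: {04542b4, 089f609, bd015e9}.
Common ancestors: {04542b4, 089f609}.
Among these, 089f609 is not an ancestor of any other common ancestor — it is the merge base.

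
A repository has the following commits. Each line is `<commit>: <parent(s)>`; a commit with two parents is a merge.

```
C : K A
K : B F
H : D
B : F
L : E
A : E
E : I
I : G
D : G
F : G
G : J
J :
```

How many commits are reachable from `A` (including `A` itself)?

Walking parent pointers from A: reachable set = {A, E, G, I, J}.
That is 5 commits.

5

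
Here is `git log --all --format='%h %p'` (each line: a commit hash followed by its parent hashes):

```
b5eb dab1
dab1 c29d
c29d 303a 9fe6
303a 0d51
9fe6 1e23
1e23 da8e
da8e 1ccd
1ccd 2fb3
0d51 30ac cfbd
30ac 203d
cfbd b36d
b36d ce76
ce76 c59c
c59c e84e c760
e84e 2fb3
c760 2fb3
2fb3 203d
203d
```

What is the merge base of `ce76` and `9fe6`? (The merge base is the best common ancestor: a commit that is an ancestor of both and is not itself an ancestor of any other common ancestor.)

Ancestors of ce76: {203d, 2fb3, c59c, c760, ce76, e84e}.
Ancestors of 9fe6: {1ccd, 1e23, 203d, 2fb3, 9fe6, da8e}.
Common ancestors: {203d, 2fb3}.
Among these, 2fb3 is not an ancestor of any other common ancestor — it is the merge base.

2fb3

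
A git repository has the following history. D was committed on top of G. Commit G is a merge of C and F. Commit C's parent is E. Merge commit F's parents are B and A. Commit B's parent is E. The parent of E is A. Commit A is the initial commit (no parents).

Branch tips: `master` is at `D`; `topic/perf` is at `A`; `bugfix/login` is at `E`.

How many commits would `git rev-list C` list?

Walking parent pointers from C: reachable set = {A, C, E}.
That is 3 commits.

3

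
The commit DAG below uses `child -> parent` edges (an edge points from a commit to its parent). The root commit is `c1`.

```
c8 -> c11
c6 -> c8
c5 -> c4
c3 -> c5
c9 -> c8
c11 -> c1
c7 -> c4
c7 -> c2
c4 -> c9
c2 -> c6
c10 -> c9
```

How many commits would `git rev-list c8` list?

Walking parent pointers from c8: reachable set = {c1, c11, c8}.
That is 3 commits.

3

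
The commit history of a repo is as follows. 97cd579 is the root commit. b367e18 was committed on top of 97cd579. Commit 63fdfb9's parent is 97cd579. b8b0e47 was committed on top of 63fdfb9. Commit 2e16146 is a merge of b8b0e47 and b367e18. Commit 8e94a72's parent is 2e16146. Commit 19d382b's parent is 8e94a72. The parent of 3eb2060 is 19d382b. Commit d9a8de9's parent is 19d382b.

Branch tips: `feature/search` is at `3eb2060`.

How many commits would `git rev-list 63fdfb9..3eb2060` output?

Reachable from 3eb2060: {19d382b, 2e16146, 3eb2060, 63fdfb9, 8e94a72, 97cd579, b367e18, b8b0e47}.
Reachable from 63fdfb9: {63fdfb9, 97cd579}.
In 3eb2060's history but not 63fdfb9's: {19d382b, 2e16146, 3eb2060, 8e94a72, b367e18, b8b0e47} — 6 commits.

6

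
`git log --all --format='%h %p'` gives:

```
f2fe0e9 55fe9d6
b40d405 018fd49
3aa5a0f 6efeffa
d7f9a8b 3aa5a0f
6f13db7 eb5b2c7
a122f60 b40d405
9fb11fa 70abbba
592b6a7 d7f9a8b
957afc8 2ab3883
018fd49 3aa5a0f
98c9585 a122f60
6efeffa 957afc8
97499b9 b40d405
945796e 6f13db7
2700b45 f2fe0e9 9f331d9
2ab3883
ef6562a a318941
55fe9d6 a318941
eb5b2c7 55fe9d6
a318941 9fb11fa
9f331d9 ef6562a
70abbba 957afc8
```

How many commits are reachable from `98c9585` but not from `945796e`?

Reachable from 98c9585: {018fd49, 2ab3883, 3aa5a0f, 6efeffa, 957afc8, 98c9585, a122f60, b40d405}.
Reachable from 945796e: {2ab3883, 55fe9d6, 6f13db7, 70abbba, 945796e, 957afc8, 9fb11fa, a318941, eb5b2c7}.
In 98c9585's history but not 945796e's: {018fd49, 3aa5a0f, 6efeffa, 98c9585, a122f60, b40d405} — 6 commits.

6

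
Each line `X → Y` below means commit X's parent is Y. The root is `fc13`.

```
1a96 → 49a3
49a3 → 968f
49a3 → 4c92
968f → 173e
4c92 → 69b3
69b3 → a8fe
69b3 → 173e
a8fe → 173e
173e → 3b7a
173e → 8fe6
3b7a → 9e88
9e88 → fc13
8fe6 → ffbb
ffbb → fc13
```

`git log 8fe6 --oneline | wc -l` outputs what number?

3

Walking parent pointers from 8fe6: reachable set = {8fe6, fc13, ffbb}.
That is 3 commits.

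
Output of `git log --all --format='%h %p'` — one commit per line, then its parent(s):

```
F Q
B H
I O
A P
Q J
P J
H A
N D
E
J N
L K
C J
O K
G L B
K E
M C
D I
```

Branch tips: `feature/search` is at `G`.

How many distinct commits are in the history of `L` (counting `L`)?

Walking parent pointers from L: reachable set = {E, K, L}.
That is 3 commits.

3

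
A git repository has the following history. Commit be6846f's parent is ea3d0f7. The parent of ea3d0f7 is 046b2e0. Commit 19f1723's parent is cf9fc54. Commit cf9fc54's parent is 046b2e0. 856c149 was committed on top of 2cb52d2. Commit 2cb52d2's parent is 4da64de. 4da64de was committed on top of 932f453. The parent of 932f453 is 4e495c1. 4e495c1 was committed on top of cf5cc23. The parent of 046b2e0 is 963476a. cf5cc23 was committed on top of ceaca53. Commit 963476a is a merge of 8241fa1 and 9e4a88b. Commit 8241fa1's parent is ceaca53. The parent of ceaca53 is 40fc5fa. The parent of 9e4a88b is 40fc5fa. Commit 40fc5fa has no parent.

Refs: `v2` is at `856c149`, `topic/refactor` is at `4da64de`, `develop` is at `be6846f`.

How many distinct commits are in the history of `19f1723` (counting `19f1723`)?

Walking parent pointers from 19f1723: reachable set = {046b2e0, 19f1723, 40fc5fa, 8241fa1, 963476a, 9e4a88b, ceaca53, cf9fc54}.
That is 8 commits.

8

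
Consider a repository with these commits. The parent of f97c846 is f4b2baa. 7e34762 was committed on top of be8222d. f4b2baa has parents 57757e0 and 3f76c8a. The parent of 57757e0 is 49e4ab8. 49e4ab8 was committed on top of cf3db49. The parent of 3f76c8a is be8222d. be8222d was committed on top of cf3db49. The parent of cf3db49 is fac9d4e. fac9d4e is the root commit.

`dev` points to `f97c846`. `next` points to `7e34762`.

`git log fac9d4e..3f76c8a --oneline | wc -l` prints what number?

3

Reachable from 3f76c8a: {3f76c8a, be8222d, cf3db49, fac9d4e}.
Reachable from fac9d4e: {fac9d4e}.
In 3f76c8a's history but not fac9d4e's: {3f76c8a, be8222d, cf3db49} — 3 commits.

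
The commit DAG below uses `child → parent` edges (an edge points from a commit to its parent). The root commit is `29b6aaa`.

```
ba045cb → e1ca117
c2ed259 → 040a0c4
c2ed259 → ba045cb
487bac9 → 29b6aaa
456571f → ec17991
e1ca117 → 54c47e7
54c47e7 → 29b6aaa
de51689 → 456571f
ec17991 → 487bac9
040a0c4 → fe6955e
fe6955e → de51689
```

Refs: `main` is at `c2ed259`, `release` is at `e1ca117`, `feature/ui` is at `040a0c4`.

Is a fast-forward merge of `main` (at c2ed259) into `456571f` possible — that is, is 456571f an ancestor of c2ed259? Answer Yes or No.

A fast-forward from 456571f to c2ed259 is possible iff 456571f is an ancestor of c2ed259.
Ancestors of c2ed259: {040a0c4, 29b6aaa, 456571f, 487bac9, 54c47e7, ba045cb, c2ed259, de51689, e1ca117, ec17991, fe6955e}.
456571f is among them, so fast-forward is possible.

Yes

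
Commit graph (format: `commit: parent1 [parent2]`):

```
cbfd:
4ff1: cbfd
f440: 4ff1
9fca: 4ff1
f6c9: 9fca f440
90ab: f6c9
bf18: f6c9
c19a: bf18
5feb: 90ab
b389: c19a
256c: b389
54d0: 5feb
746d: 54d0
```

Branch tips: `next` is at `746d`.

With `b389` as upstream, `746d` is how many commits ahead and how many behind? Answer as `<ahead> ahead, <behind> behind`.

4 ahead, 3 behind

Reachable from 746d: {4ff1, 54d0, 5feb, 746d, 90ab, 9fca, cbfd, f440, f6c9}.
Reachable from b389: {4ff1, 9fca, b389, bf18, c19a, cbfd, f440, f6c9}.
Only in 746d's history (ahead): {54d0, 5feb, 746d, 90ab} — 4.
Only in b389's history (behind): {b389, bf18, c19a} — 3.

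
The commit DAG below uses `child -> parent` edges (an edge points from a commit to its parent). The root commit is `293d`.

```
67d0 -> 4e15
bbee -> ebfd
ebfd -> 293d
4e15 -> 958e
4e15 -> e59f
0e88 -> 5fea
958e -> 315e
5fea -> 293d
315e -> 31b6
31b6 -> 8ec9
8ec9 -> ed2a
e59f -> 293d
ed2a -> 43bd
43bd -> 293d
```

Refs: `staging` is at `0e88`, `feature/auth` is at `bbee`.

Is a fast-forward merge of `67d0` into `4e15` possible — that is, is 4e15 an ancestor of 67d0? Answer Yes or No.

A fast-forward from 4e15 to 67d0 is possible iff 4e15 is an ancestor of 67d0.
Ancestors of 67d0: {293d, 315e, 31b6, 43bd, 4e15, 67d0, 8ec9, 958e, e59f, ed2a}.
4e15 is among them, so fast-forward is possible.

Yes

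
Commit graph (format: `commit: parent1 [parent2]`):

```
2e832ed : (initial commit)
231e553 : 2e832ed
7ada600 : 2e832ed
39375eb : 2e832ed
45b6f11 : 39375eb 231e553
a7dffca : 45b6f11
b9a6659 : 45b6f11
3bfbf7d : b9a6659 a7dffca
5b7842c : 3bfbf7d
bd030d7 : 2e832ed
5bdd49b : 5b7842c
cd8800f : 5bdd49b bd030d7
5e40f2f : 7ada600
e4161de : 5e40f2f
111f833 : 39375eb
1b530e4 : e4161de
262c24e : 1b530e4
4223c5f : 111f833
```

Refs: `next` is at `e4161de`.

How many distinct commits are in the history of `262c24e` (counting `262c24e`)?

6

Walking parent pointers from 262c24e: reachable set = {1b530e4, 262c24e, 2e832ed, 5e40f2f, 7ada600, e4161de}.
That is 6 commits.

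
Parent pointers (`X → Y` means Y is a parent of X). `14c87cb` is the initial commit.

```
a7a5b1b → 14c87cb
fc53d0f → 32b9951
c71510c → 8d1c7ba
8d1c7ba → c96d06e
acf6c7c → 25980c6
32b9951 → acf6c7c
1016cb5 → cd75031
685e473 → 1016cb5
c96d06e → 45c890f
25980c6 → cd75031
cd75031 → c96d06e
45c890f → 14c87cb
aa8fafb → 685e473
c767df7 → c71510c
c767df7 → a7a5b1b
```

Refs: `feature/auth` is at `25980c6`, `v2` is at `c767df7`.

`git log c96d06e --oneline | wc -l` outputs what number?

3

Walking parent pointers from c96d06e: reachable set = {14c87cb, 45c890f, c96d06e}.
That is 3 commits.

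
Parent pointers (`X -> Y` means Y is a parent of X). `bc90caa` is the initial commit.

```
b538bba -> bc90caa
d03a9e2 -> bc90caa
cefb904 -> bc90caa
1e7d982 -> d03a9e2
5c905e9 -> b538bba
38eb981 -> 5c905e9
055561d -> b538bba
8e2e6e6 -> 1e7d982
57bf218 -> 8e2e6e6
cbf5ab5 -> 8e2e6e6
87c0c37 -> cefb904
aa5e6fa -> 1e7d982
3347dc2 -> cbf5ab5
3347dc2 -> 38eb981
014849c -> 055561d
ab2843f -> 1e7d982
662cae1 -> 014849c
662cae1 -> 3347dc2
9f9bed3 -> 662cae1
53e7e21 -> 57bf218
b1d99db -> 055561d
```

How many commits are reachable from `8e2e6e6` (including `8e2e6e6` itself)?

4

Walking parent pointers from 8e2e6e6: reachable set = {1e7d982, 8e2e6e6, bc90caa, d03a9e2}.
That is 4 commits.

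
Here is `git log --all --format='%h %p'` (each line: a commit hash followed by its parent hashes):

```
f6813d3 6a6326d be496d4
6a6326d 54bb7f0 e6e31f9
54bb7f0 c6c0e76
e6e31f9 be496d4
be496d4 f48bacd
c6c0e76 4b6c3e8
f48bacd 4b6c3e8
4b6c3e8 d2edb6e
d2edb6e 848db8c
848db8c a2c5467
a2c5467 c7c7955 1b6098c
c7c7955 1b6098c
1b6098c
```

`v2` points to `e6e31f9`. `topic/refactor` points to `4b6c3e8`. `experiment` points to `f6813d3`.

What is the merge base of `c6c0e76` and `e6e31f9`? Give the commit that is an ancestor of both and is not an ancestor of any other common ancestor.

4b6c3e8

Ancestors of c6c0e76: {1b6098c, 4b6c3e8, 848db8c, a2c5467, c6c0e76, c7c7955, d2edb6e}.
Ancestors of e6e31f9: {1b6098c, 4b6c3e8, 848db8c, a2c5467, be496d4, c7c7955, d2edb6e, e6e31f9, f48bacd}.
Common ancestors: {1b6098c, 4b6c3e8, 848db8c, a2c5467, c7c7955, d2edb6e}.
Among these, 4b6c3e8 is not an ancestor of any other common ancestor — it is the merge base.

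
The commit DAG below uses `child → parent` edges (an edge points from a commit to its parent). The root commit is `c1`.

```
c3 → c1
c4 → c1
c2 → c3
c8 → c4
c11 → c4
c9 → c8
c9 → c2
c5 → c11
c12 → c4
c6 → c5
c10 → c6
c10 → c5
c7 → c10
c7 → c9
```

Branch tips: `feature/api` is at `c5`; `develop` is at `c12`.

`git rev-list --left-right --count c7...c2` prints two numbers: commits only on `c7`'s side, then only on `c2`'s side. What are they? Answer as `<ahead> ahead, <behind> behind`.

Reachable from c7: {c1, c10, c11, c2, c3, c4, c5, c6, c7, c8, c9}.
Reachable from c2: {c1, c2, c3}.
Only in c7's history (ahead): {c10, c11, c4, c5, c6, c7, c8, c9} — 8.
Only in c2's history (behind): {} — 0.

8 ahead, 0 behind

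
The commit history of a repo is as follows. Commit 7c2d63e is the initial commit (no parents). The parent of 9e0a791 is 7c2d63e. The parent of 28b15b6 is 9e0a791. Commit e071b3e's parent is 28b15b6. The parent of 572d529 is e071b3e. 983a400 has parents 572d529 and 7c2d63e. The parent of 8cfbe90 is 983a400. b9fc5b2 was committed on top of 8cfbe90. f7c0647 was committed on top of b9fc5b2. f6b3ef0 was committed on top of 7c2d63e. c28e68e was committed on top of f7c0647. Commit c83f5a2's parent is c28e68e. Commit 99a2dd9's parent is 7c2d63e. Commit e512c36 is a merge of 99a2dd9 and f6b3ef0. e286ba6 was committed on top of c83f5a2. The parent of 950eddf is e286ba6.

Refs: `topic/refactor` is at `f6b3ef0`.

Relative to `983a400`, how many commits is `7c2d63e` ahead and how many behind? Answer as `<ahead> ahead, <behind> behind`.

0 ahead, 5 behind

Reachable from 7c2d63e: {7c2d63e}.
Reachable from 983a400: {28b15b6, 572d529, 7c2d63e, 983a400, 9e0a791, e071b3e}.
Only in 7c2d63e's history (ahead): {} — 0.
Only in 983a400's history (behind): {28b15b6, 572d529, 983a400, 9e0a791, e071b3e} — 5.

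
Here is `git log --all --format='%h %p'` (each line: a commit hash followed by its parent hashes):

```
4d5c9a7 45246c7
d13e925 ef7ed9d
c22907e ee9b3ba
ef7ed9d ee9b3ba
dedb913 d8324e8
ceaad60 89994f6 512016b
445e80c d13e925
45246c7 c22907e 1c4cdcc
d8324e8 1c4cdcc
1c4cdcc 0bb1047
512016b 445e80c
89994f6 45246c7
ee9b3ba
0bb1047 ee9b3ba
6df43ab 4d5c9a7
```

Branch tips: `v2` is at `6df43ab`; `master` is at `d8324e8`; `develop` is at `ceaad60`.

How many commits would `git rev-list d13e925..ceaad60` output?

Reachable from ceaad60: {0bb1047, 1c4cdcc, 445e80c, 45246c7, 512016b, 89994f6, c22907e, ceaad60, d13e925, ee9b3ba, ef7ed9d}.
Reachable from d13e925: {d13e925, ee9b3ba, ef7ed9d}.
In ceaad60's history but not d13e925's: {0bb1047, 1c4cdcc, 445e80c, 45246c7, 512016b, 89994f6, c22907e, ceaad60} — 8 commits.

8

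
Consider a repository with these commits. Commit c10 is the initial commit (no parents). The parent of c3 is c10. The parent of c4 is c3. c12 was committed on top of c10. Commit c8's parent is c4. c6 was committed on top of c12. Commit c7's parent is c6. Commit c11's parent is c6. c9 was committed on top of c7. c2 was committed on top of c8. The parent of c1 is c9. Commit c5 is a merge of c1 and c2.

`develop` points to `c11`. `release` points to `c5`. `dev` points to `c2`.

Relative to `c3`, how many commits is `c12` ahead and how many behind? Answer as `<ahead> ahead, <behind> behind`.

1 ahead, 1 behind

Reachable from c12: {c10, c12}.
Reachable from c3: {c10, c3}.
Only in c12's history (ahead): {c12} — 1.
Only in c3's history (behind): {c3} — 1.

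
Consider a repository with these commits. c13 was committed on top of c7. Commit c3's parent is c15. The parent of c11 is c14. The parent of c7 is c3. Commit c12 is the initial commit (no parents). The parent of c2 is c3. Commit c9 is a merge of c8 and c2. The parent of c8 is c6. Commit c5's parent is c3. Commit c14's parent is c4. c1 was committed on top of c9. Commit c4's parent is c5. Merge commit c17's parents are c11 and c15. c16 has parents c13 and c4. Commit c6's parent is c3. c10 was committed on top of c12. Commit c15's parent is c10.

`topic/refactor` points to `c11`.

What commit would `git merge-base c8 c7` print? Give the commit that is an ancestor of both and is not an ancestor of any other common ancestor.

Ancestors of c8: {c10, c12, c15, c3, c6, c8}.
Ancestors of c7: {c10, c12, c15, c3, c7}.
Common ancestors: {c10, c12, c15, c3}.
Among these, c3 is not an ancestor of any other common ancestor — it is the merge base.

c3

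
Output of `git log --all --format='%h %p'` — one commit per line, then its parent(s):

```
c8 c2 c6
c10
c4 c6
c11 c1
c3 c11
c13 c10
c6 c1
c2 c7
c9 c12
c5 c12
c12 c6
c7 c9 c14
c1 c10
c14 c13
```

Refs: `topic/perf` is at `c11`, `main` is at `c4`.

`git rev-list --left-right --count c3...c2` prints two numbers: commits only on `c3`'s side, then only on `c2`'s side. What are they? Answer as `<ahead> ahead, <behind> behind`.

2 ahead, 7 behind

Reachable from c3: {c1, c10, c11, c3}.
Reachable from c2: {c1, c10, c12, c13, c14, c2, c6, c7, c9}.
Only in c3's history (ahead): {c11, c3} — 2.
Only in c2's history (behind): {c12, c13, c14, c2, c6, c7, c9} — 7.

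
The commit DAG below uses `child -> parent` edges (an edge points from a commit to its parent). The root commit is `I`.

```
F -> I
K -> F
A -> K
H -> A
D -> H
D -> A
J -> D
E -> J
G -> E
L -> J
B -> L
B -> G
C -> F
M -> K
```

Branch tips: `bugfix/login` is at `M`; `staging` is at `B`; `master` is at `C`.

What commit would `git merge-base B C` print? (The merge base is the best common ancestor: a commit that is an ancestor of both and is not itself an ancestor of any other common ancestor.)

F

Ancestors of B: {A, B, D, E, F, G, H, I, J, K, L}.
Ancestors of C: {C, F, I}.
Common ancestors: {F, I}.
Among these, F is not an ancestor of any other common ancestor — it is the merge base.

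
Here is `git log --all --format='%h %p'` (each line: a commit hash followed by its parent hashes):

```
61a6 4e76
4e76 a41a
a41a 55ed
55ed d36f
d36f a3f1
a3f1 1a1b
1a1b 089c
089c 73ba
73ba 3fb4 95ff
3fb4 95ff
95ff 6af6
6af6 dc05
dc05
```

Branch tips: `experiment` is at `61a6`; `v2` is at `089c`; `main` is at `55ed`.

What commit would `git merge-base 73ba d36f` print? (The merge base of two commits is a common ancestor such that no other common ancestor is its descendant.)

73ba

Ancestors of 73ba: {3fb4, 6af6, 73ba, 95ff, dc05}.
Ancestors of d36f: {089c, 1a1b, 3fb4, 6af6, 73ba, 95ff, a3f1, d36f, dc05}.
Common ancestors: {3fb4, 6af6, 73ba, 95ff, dc05}.
Among these, 73ba is not an ancestor of any other common ancestor — it is the merge base.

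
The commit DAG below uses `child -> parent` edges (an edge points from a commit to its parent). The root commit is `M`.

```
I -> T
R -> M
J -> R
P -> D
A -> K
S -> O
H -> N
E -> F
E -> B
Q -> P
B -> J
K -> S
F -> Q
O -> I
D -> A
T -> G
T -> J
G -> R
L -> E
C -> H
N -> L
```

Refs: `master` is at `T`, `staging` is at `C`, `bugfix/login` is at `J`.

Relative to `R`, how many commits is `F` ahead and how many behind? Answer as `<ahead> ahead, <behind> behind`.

Reachable from F: {A, D, F, G, I, J, K, M, O, P, Q, R, S, T}.
Reachable from R: {M, R}.
Only in F's history (ahead): {A, D, F, G, I, J, K, O, P, Q, S, T} — 12.
Only in R's history (behind): {} — 0.

12 ahead, 0 behind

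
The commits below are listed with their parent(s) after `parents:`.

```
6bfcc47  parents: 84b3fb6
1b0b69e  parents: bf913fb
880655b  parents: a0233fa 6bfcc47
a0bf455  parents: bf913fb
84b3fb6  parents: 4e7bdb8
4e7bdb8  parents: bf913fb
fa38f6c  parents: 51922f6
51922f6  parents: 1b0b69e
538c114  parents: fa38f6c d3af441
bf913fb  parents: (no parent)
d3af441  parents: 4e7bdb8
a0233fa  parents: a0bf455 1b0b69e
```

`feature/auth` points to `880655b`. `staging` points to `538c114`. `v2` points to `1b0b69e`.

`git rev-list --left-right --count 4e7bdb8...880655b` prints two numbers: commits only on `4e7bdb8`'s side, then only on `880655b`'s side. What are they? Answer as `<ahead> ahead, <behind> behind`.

Reachable from 4e7bdb8: {4e7bdb8, bf913fb}.
Reachable from 880655b: {1b0b69e, 4e7bdb8, 6bfcc47, 84b3fb6, 880655b, a0233fa, a0bf455, bf913fb}.
Only in 4e7bdb8's history (ahead): {} — 0.
Only in 880655b's history (behind): {1b0b69e, 6bfcc47, 84b3fb6, 880655b, a0233fa, a0bf455} — 6.

0 ahead, 6 behind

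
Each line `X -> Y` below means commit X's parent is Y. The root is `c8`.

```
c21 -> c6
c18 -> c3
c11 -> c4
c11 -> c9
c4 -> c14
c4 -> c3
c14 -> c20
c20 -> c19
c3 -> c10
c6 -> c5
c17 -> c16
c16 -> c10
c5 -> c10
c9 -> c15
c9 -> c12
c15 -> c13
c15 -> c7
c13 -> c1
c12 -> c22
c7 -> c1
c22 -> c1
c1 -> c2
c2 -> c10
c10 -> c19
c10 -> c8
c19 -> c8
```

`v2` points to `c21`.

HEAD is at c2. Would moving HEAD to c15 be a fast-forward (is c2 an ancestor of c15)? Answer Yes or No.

Yes

A fast-forward from c2 to c15 is possible iff c2 is an ancestor of c15.
Ancestors of c15: {c1, c10, c13, c15, c19, c2, c7, c8}.
c2 is among them, so fast-forward is possible.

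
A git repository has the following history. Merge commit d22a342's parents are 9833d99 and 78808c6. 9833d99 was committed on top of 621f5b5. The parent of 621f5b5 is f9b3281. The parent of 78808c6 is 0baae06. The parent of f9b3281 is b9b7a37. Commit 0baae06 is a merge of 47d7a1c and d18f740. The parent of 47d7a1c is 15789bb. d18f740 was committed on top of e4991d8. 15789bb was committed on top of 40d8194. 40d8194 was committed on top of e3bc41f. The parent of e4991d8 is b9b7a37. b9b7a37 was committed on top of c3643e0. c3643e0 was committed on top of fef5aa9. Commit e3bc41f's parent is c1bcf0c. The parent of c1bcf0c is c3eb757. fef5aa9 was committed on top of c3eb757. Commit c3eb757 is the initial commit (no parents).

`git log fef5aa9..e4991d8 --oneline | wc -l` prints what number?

Reachable from e4991d8: {b9b7a37, c3643e0, c3eb757, e4991d8, fef5aa9}.
Reachable from fef5aa9: {c3eb757, fef5aa9}.
In e4991d8's history but not fef5aa9's: {b9b7a37, c3643e0, e4991d8} — 3 commits.

3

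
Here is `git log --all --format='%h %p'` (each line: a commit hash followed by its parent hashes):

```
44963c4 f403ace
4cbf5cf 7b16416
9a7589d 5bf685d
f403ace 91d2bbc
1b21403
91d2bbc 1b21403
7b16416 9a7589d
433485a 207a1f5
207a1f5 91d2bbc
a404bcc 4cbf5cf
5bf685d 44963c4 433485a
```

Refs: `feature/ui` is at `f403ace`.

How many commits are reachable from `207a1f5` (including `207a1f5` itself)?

3

Walking parent pointers from 207a1f5: reachable set = {1b21403, 207a1f5, 91d2bbc}.
That is 3 commits.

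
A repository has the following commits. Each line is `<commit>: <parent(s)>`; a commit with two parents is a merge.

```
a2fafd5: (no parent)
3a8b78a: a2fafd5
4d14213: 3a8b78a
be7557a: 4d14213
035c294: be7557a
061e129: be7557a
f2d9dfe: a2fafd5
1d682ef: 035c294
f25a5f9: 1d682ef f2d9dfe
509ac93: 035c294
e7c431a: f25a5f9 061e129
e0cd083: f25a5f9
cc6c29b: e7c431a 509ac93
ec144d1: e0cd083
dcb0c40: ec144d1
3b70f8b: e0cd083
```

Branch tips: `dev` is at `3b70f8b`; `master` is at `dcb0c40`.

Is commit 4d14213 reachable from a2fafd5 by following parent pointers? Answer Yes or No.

Ancestors of a2fafd5: {a2fafd5}.
4d14213 is not in that set, so it is not an ancestor of a2fafd5.

No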